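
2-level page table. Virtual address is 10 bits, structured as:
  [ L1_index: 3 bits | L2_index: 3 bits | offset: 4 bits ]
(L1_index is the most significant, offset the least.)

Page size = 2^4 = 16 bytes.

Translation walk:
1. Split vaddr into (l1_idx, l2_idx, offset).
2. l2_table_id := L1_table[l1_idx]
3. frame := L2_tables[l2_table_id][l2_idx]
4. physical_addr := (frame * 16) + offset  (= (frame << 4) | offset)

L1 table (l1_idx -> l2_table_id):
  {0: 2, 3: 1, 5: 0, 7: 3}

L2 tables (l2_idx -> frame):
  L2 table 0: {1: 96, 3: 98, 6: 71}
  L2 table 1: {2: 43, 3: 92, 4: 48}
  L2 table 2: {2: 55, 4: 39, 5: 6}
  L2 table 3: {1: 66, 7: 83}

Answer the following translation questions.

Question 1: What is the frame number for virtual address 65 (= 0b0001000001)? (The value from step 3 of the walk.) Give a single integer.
Answer: 39

Derivation:
vaddr = 65: l1_idx=0, l2_idx=4
L1[0] = 2; L2[2][4] = 39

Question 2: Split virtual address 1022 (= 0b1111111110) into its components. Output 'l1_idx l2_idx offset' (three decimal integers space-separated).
vaddr = 1022 = 0b1111111110
  top 3 bits -> l1_idx = 7
  next 3 bits -> l2_idx = 7
  bottom 4 bits -> offset = 14

Answer: 7 7 14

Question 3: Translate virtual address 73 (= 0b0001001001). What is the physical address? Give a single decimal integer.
Answer: 633

Derivation:
vaddr = 73 = 0b0001001001
Split: l1_idx=0, l2_idx=4, offset=9
L1[0] = 2
L2[2][4] = 39
paddr = 39 * 16 + 9 = 633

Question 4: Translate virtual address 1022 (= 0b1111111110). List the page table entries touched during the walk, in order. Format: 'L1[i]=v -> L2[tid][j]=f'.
vaddr = 1022 = 0b1111111110
Split: l1_idx=7, l2_idx=7, offset=14

Answer: L1[7]=3 -> L2[3][7]=83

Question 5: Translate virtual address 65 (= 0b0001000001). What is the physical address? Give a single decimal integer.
vaddr = 65 = 0b0001000001
Split: l1_idx=0, l2_idx=4, offset=1
L1[0] = 2
L2[2][4] = 39
paddr = 39 * 16 + 1 = 625

Answer: 625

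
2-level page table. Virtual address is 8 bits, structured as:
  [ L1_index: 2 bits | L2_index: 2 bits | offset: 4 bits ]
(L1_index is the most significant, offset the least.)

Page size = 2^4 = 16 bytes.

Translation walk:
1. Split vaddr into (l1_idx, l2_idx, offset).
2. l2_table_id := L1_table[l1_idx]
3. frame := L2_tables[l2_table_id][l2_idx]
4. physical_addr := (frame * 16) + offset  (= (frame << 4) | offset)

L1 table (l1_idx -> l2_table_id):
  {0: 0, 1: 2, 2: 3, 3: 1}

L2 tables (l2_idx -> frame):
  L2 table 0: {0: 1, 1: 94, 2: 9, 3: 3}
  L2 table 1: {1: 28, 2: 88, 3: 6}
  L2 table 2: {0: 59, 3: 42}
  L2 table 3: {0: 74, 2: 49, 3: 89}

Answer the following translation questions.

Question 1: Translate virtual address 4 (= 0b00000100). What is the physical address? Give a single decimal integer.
vaddr = 4 = 0b00000100
Split: l1_idx=0, l2_idx=0, offset=4
L1[0] = 0
L2[0][0] = 1
paddr = 1 * 16 + 4 = 20

Answer: 20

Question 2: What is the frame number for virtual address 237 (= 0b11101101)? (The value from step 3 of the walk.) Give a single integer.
Answer: 88

Derivation:
vaddr = 237: l1_idx=3, l2_idx=2
L1[3] = 1; L2[1][2] = 88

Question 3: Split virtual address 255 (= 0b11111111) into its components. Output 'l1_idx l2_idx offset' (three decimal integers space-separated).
Answer: 3 3 15

Derivation:
vaddr = 255 = 0b11111111
  top 2 bits -> l1_idx = 3
  next 2 bits -> l2_idx = 3
  bottom 4 bits -> offset = 15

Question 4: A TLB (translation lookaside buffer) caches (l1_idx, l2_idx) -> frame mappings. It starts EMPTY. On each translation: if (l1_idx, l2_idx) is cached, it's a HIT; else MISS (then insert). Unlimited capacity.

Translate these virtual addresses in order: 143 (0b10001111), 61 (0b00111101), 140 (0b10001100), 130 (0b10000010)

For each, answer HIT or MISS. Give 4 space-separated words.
Answer: MISS MISS HIT HIT

Derivation:
vaddr=143: (2,0) not in TLB -> MISS, insert
vaddr=61: (0,3) not in TLB -> MISS, insert
vaddr=140: (2,0) in TLB -> HIT
vaddr=130: (2,0) in TLB -> HIT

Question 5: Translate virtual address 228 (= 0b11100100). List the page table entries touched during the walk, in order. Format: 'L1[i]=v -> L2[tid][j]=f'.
vaddr = 228 = 0b11100100
Split: l1_idx=3, l2_idx=2, offset=4

Answer: L1[3]=1 -> L2[1][2]=88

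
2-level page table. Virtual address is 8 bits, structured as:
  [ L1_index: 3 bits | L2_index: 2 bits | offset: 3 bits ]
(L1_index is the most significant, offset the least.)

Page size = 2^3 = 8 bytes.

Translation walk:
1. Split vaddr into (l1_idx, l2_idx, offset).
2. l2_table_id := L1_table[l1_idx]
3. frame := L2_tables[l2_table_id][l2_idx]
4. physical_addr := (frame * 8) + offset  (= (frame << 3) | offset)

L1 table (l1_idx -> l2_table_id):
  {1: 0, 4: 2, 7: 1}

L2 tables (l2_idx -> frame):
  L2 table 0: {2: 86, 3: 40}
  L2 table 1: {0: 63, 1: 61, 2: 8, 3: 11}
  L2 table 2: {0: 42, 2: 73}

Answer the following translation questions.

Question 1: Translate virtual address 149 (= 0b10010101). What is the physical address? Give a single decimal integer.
Answer: 589

Derivation:
vaddr = 149 = 0b10010101
Split: l1_idx=4, l2_idx=2, offset=5
L1[4] = 2
L2[2][2] = 73
paddr = 73 * 8 + 5 = 589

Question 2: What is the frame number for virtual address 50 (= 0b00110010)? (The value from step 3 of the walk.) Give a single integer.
Answer: 86

Derivation:
vaddr = 50: l1_idx=1, l2_idx=2
L1[1] = 0; L2[0][2] = 86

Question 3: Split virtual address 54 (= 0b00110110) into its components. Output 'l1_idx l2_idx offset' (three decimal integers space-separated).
Answer: 1 2 6

Derivation:
vaddr = 54 = 0b00110110
  top 3 bits -> l1_idx = 1
  next 2 bits -> l2_idx = 2
  bottom 3 bits -> offset = 6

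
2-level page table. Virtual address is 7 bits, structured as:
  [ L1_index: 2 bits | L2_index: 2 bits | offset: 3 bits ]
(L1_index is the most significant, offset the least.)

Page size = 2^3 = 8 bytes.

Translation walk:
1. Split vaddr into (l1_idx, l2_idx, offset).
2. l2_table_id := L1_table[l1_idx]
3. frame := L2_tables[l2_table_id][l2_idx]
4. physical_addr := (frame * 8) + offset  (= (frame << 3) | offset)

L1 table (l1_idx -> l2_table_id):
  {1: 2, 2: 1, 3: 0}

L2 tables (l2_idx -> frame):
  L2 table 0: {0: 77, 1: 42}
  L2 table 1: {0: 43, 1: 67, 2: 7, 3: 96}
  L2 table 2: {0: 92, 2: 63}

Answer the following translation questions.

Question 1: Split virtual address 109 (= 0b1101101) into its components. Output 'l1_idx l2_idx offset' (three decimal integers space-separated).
vaddr = 109 = 0b1101101
  top 2 bits -> l1_idx = 3
  next 2 bits -> l2_idx = 1
  bottom 3 bits -> offset = 5

Answer: 3 1 5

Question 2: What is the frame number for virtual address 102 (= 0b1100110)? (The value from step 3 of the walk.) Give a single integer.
Answer: 77

Derivation:
vaddr = 102: l1_idx=3, l2_idx=0
L1[3] = 0; L2[0][0] = 77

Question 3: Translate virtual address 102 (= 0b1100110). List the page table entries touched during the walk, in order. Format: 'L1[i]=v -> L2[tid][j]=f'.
vaddr = 102 = 0b1100110
Split: l1_idx=3, l2_idx=0, offset=6

Answer: L1[3]=0 -> L2[0][0]=77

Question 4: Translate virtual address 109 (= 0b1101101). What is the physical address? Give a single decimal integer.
Answer: 341

Derivation:
vaddr = 109 = 0b1101101
Split: l1_idx=3, l2_idx=1, offset=5
L1[3] = 0
L2[0][1] = 42
paddr = 42 * 8 + 5 = 341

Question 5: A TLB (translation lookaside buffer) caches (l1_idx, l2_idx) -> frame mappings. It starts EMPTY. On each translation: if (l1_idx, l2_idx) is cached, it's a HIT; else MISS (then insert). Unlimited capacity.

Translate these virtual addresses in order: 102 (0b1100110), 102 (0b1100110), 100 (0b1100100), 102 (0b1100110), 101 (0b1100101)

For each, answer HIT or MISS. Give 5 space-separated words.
vaddr=102: (3,0) not in TLB -> MISS, insert
vaddr=102: (3,0) in TLB -> HIT
vaddr=100: (3,0) in TLB -> HIT
vaddr=102: (3,0) in TLB -> HIT
vaddr=101: (3,0) in TLB -> HIT

Answer: MISS HIT HIT HIT HIT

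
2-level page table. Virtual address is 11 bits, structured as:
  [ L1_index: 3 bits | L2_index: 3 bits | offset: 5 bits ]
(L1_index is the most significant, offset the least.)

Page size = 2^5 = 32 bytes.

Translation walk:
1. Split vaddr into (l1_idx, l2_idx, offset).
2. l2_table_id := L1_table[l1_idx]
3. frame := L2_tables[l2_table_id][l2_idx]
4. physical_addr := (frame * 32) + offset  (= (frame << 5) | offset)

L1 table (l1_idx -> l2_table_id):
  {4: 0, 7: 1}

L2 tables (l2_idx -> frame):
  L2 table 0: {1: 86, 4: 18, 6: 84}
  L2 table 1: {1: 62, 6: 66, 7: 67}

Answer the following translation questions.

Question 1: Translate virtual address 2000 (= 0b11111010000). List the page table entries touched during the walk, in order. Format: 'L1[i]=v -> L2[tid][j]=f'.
Answer: L1[7]=1 -> L2[1][6]=66

Derivation:
vaddr = 2000 = 0b11111010000
Split: l1_idx=7, l2_idx=6, offset=16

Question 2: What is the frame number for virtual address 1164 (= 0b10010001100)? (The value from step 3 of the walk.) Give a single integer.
Answer: 18

Derivation:
vaddr = 1164: l1_idx=4, l2_idx=4
L1[4] = 0; L2[0][4] = 18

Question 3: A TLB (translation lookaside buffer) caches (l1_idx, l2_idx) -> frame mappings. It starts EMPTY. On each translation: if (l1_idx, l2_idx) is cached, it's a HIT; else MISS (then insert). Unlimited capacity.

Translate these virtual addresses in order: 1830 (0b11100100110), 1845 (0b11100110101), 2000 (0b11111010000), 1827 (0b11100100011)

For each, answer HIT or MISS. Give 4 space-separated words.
Answer: MISS HIT MISS HIT

Derivation:
vaddr=1830: (7,1) not in TLB -> MISS, insert
vaddr=1845: (7,1) in TLB -> HIT
vaddr=2000: (7,6) not in TLB -> MISS, insert
vaddr=1827: (7,1) in TLB -> HIT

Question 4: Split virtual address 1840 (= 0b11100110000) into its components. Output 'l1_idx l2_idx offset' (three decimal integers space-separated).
vaddr = 1840 = 0b11100110000
  top 3 bits -> l1_idx = 7
  next 3 bits -> l2_idx = 1
  bottom 5 bits -> offset = 16

Answer: 7 1 16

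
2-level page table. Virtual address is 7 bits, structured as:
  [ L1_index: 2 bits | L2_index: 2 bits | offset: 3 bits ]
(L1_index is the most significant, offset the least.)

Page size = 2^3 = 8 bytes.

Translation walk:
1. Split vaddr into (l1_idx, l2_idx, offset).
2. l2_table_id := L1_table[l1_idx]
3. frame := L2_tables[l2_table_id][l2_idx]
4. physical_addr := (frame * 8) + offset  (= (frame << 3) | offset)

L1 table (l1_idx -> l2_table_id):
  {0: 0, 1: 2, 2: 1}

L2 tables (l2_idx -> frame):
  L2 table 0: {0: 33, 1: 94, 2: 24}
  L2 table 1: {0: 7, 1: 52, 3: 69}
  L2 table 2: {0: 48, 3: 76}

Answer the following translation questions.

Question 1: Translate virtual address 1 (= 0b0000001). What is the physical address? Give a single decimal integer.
Answer: 265

Derivation:
vaddr = 1 = 0b0000001
Split: l1_idx=0, l2_idx=0, offset=1
L1[0] = 0
L2[0][0] = 33
paddr = 33 * 8 + 1 = 265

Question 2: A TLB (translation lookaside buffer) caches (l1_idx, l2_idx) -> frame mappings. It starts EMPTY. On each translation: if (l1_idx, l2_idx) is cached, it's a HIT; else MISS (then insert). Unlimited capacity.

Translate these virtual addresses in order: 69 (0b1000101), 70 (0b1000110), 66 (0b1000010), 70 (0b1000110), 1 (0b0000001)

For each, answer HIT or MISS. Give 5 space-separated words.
Answer: MISS HIT HIT HIT MISS

Derivation:
vaddr=69: (2,0) not in TLB -> MISS, insert
vaddr=70: (2,0) in TLB -> HIT
vaddr=66: (2,0) in TLB -> HIT
vaddr=70: (2,0) in TLB -> HIT
vaddr=1: (0,0) not in TLB -> MISS, insert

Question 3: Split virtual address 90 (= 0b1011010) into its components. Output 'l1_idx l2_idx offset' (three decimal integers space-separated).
vaddr = 90 = 0b1011010
  top 2 bits -> l1_idx = 2
  next 2 bits -> l2_idx = 3
  bottom 3 bits -> offset = 2

Answer: 2 3 2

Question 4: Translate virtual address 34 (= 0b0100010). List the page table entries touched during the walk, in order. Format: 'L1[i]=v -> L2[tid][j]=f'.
Answer: L1[1]=2 -> L2[2][0]=48

Derivation:
vaddr = 34 = 0b0100010
Split: l1_idx=1, l2_idx=0, offset=2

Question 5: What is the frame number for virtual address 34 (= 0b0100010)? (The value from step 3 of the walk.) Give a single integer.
vaddr = 34: l1_idx=1, l2_idx=0
L1[1] = 2; L2[2][0] = 48

Answer: 48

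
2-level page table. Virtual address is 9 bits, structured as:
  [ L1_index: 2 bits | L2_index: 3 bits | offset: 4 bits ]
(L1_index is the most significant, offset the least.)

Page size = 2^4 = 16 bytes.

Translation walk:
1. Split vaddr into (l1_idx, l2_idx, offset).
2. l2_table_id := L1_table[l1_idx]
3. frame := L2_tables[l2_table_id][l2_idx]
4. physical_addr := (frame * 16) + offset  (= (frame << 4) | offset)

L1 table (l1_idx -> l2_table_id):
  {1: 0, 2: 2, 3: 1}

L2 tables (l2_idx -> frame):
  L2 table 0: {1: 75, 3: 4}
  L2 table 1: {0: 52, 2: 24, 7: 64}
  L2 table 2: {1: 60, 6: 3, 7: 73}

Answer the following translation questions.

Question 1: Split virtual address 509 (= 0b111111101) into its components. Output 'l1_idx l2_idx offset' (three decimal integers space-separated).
Answer: 3 7 13

Derivation:
vaddr = 509 = 0b111111101
  top 2 bits -> l1_idx = 3
  next 3 bits -> l2_idx = 7
  bottom 4 bits -> offset = 13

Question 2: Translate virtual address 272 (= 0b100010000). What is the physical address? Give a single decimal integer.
Answer: 960

Derivation:
vaddr = 272 = 0b100010000
Split: l1_idx=2, l2_idx=1, offset=0
L1[2] = 2
L2[2][1] = 60
paddr = 60 * 16 + 0 = 960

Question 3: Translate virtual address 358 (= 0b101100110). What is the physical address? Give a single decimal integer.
Answer: 54

Derivation:
vaddr = 358 = 0b101100110
Split: l1_idx=2, l2_idx=6, offset=6
L1[2] = 2
L2[2][6] = 3
paddr = 3 * 16 + 6 = 54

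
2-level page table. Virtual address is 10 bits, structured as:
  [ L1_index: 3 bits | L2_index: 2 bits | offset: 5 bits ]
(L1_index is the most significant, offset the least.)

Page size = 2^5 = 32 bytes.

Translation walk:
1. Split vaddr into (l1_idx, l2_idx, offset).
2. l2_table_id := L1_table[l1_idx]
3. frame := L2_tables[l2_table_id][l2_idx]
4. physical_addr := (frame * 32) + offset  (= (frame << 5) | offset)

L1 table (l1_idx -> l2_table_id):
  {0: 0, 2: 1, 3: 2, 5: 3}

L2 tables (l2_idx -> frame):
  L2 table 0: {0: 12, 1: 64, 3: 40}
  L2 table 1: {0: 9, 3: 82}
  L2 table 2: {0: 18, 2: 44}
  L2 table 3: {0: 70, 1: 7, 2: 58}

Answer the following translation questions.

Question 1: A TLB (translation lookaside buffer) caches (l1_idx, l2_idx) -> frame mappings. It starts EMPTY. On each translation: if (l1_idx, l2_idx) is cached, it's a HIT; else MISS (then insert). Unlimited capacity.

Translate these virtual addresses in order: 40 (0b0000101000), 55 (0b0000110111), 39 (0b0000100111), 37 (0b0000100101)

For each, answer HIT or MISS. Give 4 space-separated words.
Answer: MISS HIT HIT HIT

Derivation:
vaddr=40: (0,1) not in TLB -> MISS, insert
vaddr=55: (0,1) in TLB -> HIT
vaddr=39: (0,1) in TLB -> HIT
vaddr=37: (0,1) in TLB -> HIT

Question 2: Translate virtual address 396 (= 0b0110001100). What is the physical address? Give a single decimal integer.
vaddr = 396 = 0b0110001100
Split: l1_idx=3, l2_idx=0, offset=12
L1[3] = 2
L2[2][0] = 18
paddr = 18 * 32 + 12 = 588

Answer: 588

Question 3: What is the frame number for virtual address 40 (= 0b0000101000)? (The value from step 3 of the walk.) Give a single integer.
vaddr = 40: l1_idx=0, l2_idx=1
L1[0] = 0; L2[0][1] = 64

Answer: 64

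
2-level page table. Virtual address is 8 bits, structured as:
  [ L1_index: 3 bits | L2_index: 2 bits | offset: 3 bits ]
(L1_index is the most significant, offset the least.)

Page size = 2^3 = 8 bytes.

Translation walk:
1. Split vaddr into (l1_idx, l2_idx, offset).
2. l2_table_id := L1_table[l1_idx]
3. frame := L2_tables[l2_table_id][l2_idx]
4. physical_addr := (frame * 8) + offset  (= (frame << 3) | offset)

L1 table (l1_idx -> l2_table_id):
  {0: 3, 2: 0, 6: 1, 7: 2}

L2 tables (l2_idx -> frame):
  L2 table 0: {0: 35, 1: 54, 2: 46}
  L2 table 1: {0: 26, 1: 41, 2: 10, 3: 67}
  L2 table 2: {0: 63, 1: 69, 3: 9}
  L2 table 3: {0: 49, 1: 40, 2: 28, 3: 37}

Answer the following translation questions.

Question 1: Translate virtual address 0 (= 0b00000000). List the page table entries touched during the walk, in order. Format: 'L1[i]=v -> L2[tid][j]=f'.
vaddr = 0 = 0b00000000
Split: l1_idx=0, l2_idx=0, offset=0

Answer: L1[0]=3 -> L2[3][0]=49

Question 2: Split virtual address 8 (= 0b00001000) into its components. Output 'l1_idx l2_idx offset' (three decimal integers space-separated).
vaddr = 8 = 0b00001000
  top 3 bits -> l1_idx = 0
  next 2 bits -> l2_idx = 1
  bottom 3 bits -> offset = 0

Answer: 0 1 0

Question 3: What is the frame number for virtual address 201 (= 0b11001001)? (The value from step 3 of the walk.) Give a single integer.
Answer: 41

Derivation:
vaddr = 201: l1_idx=6, l2_idx=1
L1[6] = 1; L2[1][1] = 41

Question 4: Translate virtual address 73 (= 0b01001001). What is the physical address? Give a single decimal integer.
vaddr = 73 = 0b01001001
Split: l1_idx=2, l2_idx=1, offset=1
L1[2] = 0
L2[0][1] = 54
paddr = 54 * 8 + 1 = 433

Answer: 433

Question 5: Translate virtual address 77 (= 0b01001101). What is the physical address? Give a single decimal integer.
vaddr = 77 = 0b01001101
Split: l1_idx=2, l2_idx=1, offset=5
L1[2] = 0
L2[0][1] = 54
paddr = 54 * 8 + 5 = 437

Answer: 437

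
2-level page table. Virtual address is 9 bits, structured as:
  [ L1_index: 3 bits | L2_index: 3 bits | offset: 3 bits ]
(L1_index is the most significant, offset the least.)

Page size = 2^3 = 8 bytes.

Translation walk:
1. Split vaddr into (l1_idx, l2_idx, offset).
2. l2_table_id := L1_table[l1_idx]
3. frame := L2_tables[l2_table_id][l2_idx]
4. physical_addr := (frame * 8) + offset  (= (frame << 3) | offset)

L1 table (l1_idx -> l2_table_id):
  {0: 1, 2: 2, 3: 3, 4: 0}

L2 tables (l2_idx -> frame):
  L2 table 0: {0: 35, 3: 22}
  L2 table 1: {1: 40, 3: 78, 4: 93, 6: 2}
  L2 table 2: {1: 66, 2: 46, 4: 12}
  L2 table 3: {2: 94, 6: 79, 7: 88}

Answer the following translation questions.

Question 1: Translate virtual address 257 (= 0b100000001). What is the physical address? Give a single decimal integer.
Answer: 281

Derivation:
vaddr = 257 = 0b100000001
Split: l1_idx=4, l2_idx=0, offset=1
L1[4] = 0
L2[0][0] = 35
paddr = 35 * 8 + 1 = 281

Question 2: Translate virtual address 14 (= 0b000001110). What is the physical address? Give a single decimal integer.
vaddr = 14 = 0b000001110
Split: l1_idx=0, l2_idx=1, offset=6
L1[0] = 1
L2[1][1] = 40
paddr = 40 * 8 + 6 = 326

Answer: 326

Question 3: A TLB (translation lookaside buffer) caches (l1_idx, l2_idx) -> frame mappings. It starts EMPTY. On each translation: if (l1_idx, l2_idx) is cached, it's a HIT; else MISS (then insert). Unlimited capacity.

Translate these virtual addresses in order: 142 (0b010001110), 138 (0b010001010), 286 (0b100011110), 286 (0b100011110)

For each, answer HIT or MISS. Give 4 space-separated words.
vaddr=142: (2,1) not in TLB -> MISS, insert
vaddr=138: (2,1) in TLB -> HIT
vaddr=286: (4,3) not in TLB -> MISS, insert
vaddr=286: (4,3) in TLB -> HIT

Answer: MISS HIT MISS HIT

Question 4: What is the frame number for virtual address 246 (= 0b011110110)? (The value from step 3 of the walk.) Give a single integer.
vaddr = 246: l1_idx=3, l2_idx=6
L1[3] = 3; L2[3][6] = 79

Answer: 79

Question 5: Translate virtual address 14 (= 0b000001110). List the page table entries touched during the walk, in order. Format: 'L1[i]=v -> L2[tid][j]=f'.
Answer: L1[0]=1 -> L2[1][1]=40

Derivation:
vaddr = 14 = 0b000001110
Split: l1_idx=0, l2_idx=1, offset=6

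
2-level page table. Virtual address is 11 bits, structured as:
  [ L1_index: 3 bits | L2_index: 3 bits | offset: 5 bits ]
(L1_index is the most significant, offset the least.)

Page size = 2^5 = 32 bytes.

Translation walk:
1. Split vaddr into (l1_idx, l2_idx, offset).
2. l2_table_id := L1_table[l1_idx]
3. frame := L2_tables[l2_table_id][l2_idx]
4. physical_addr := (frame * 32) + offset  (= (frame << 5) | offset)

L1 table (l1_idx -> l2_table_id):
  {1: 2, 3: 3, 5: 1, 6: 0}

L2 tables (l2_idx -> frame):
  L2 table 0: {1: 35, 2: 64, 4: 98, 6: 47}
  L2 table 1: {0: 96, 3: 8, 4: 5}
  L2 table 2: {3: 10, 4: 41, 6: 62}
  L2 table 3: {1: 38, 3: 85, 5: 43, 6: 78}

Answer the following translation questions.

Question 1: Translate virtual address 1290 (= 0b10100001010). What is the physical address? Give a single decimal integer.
Answer: 3082

Derivation:
vaddr = 1290 = 0b10100001010
Split: l1_idx=5, l2_idx=0, offset=10
L1[5] = 1
L2[1][0] = 96
paddr = 96 * 32 + 10 = 3082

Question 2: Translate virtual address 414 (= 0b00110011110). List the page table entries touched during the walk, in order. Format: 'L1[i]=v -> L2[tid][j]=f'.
vaddr = 414 = 0b00110011110
Split: l1_idx=1, l2_idx=4, offset=30

Answer: L1[1]=2 -> L2[2][4]=41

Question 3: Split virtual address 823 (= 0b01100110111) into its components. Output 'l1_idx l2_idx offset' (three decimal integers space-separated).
vaddr = 823 = 0b01100110111
  top 3 bits -> l1_idx = 3
  next 3 bits -> l2_idx = 1
  bottom 5 bits -> offset = 23

Answer: 3 1 23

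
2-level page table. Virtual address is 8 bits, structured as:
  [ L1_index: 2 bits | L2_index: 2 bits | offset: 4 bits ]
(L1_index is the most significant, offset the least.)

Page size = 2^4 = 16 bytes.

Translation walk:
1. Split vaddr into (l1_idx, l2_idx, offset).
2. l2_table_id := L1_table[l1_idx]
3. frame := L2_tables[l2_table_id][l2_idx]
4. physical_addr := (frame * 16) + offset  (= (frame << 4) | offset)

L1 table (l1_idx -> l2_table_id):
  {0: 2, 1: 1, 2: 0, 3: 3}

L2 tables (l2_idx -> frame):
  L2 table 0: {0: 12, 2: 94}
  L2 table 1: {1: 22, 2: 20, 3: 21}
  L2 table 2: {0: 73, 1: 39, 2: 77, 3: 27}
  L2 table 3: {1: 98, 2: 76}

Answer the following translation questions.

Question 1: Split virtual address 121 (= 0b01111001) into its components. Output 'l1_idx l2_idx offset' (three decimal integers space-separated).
vaddr = 121 = 0b01111001
  top 2 bits -> l1_idx = 1
  next 2 bits -> l2_idx = 3
  bottom 4 bits -> offset = 9

Answer: 1 3 9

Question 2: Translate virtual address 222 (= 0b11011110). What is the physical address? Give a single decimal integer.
vaddr = 222 = 0b11011110
Split: l1_idx=3, l2_idx=1, offset=14
L1[3] = 3
L2[3][1] = 98
paddr = 98 * 16 + 14 = 1582

Answer: 1582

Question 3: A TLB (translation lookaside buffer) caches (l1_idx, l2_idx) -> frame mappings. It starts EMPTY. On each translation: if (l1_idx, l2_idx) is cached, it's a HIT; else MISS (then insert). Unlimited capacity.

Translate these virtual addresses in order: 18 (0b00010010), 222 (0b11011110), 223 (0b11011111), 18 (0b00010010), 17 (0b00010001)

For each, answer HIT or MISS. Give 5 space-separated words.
Answer: MISS MISS HIT HIT HIT

Derivation:
vaddr=18: (0,1) not in TLB -> MISS, insert
vaddr=222: (3,1) not in TLB -> MISS, insert
vaddr=223: (3,1) in TLB -> HIT
vaddr=18: (0,1) in TLB -> HIT
vaddr=17: (0,1) in TLB -> HIT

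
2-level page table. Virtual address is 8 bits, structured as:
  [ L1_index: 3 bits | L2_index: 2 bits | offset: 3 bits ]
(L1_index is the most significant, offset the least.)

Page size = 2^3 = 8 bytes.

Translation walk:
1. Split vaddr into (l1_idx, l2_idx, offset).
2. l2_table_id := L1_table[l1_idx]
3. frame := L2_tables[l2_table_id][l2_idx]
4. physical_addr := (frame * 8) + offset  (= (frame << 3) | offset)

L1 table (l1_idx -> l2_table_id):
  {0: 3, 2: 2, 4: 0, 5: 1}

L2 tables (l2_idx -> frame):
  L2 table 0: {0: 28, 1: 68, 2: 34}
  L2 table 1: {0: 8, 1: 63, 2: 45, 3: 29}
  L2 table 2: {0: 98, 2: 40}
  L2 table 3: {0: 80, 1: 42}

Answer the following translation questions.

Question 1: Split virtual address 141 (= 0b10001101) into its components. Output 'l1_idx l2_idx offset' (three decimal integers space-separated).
vaddr = 141 = 0b10001101
  top 3 bits -> l1_idx = 4
  next 2 bits -> l2_idx = 1
  bottom 3 bits -> offset = 5

Answer: 4 1 5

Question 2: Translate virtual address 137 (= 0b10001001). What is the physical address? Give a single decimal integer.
vaddr = 137 = 0b10001001
Split: l1_idx=4, l2_idx=1, offset=1
L1[4] = 0
L2[0][1] = 68
paddr = 68 * 8 + 1 = 545

Answer: 545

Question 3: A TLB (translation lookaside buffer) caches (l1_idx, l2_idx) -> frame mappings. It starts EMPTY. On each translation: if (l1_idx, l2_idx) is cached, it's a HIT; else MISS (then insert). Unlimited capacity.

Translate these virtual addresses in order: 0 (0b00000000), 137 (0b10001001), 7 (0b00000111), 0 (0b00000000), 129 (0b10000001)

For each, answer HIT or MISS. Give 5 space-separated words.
vaddr=0: (0,0) not in TLB -> MISS, insert
vaddr=137: (4,1) not in TLB -> MISS, insert
vaddr=7: (0,0) in TLB -> HIT
vaddr=0: (0,0) in TLB -> HIT
vaddr=129: (4,0) not in TLB -> MISS, insert

Answer: MISS MISS HIT HIT MISS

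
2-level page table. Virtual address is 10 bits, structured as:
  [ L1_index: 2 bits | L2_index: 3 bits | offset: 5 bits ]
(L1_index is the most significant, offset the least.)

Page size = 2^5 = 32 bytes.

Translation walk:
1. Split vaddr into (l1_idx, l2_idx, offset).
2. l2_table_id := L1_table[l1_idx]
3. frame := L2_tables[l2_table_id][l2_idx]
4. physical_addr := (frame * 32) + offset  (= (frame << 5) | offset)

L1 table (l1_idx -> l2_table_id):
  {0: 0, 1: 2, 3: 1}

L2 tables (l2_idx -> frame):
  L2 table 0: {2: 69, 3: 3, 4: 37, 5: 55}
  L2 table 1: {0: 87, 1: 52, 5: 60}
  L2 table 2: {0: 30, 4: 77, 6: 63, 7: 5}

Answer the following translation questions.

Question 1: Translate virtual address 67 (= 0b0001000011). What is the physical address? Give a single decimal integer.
Answer: 2211

Derivation:
vaddr = 67 = 0b0001000011
Split: l1_idx=0, l2_idx=2, offset=3
L1[0] = 0
L2[0][2] = 69
paddr = 69 * 32 + 3 = 2211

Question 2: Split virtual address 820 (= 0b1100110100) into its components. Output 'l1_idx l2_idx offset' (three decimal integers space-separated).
vaddr = 820 = 0b1100110100
  top 2 bits -> l1_idx = 3
  next 3 bits -> l2_idx = 1
  bottom 5 bits -> offset = 20

Answer: 3 1 20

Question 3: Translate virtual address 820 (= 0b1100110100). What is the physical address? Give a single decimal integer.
vaddr = 820 = 0b1100110100
Split: l1_idx=3, l2_idx=1, offset=20
L1[3] = 1
L2[1][1] = 52
paddr = 52 * 32 + 20 = 1684

Answer: 1684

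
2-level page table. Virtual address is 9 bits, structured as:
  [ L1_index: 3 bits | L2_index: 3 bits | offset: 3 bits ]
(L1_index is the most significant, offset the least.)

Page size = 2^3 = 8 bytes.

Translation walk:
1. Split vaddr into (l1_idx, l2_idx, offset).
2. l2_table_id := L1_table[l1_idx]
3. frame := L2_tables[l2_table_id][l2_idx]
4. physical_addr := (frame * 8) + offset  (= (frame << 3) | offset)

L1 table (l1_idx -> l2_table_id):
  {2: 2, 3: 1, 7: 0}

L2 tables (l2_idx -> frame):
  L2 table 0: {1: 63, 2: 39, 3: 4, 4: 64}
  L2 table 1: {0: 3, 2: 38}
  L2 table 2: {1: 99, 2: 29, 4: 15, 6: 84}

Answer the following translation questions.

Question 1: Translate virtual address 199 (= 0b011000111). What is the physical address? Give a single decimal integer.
Answer: 31

Derivation:
vaddr = 199 = 0b011000111
Split: l1_idx=3, l2_idx=0, offset=7
L1[3] = 1
L2[1][0] = 3
paddr = 3 * 8 + 7 = 31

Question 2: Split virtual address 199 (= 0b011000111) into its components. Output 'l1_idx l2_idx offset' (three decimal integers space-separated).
Answer: 3 0 7

Derivation:
vaddr = 199 = 0b011000111
  top 3 bits -> l1_idx = 3
  next 3 bits -> l2_idx = 0
  bottom 3 bits -> offset = 7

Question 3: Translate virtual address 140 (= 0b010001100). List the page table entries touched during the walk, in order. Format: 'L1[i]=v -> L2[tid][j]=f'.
Answer: L1[2]=2 -> L2[2][1]=99

Derivation:
vaddr = 140 = 0b010001100
Split: l1_idx=2, l2_idx=1, offset=4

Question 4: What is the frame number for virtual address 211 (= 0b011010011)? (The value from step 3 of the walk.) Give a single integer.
vaddr = 211: l1_idx=3, l2_idx=2
L1[3] = 1; L2[1][2] = 38

Answer: 38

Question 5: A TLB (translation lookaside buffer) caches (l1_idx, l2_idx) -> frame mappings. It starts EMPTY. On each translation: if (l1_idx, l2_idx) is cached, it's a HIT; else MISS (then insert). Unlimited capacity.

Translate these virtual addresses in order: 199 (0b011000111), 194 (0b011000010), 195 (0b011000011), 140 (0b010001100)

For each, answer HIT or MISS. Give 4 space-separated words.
Answer: MISS HIT HIT MISS

Derivation:
vaddr=199: (3,0) not in TLB -> MISS, insert
vaddr=194: (3,0) in TLB -> HIT
vaddr=195: (3,0) in TLB -> HIT
vaddr=140: (2,1) not in TLB -> MISS, insert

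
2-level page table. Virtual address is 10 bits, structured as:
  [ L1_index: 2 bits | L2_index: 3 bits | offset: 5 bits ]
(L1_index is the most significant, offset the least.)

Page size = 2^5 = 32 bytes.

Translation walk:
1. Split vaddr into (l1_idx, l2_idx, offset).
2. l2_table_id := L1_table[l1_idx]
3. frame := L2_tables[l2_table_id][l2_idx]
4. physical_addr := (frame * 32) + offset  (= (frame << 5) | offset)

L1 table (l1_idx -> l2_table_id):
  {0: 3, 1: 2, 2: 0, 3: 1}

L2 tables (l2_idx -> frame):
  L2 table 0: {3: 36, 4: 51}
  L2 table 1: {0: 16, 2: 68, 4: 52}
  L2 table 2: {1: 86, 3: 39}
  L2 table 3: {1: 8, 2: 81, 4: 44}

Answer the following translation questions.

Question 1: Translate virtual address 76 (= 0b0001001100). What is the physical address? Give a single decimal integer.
vaddr = 76 = 0b0001001100
Split: l1_idx=0, l2_idx=2, offset=12
L1[0] = 3
L2[3][2] = 81
paddr = 81 * 32 + 12 = 2604

Answer: 2604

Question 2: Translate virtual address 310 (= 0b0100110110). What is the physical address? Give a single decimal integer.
vaddr = 310 = 0b0100110110
Split: l1_idx=1, l2_idx=1, offset=22
L1[1] = 2
L2[2][1] = 86
paddr = 86 * 32 + 22 = 2774

Answer: 2774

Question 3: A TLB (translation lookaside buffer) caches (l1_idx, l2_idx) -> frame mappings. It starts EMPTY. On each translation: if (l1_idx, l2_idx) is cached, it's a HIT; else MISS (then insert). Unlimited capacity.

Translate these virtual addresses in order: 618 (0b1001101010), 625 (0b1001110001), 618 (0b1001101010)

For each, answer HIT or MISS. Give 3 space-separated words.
Answer: MISS HIT HIT

Derivation:
vaddr=618: (2,3) not in TLB -> MISS, insert
vaddr=625: (2,3) in TLB -> HIT
vaddr=618: (2,3) in TLB -> HIT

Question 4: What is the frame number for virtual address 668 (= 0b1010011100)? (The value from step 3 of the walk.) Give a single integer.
Answer: 51

Derivation:
vaddr = 668: l1_idx=2, l2_idx=4
L1[2] = 0; L2[0][4] = 51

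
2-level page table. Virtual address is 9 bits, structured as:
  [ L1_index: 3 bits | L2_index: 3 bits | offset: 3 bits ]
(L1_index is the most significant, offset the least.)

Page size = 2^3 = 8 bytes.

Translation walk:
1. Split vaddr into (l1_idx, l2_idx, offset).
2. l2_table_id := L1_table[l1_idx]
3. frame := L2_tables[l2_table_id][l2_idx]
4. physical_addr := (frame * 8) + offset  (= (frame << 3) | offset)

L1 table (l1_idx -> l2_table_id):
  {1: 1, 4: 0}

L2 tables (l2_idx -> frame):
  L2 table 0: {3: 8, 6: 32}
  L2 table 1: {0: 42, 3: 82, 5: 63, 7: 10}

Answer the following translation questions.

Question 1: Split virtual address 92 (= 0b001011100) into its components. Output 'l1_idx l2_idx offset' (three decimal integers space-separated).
Answer: 1 3 4

Derivation:
vaddr = 92 = 0b001011100
  top 3 bits -> l1_idx = 1
  next 3 bits -> l2_idx = 3
  bottom 3 bits -> offset = 4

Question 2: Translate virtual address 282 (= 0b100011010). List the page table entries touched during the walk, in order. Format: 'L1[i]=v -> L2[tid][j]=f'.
Answer: L1[4]=0 -> L2[0][3]=8

Derivation:
vaddr = 282 = 0b100011010
Split: l1_idx=4, l2_idx=3, offset=2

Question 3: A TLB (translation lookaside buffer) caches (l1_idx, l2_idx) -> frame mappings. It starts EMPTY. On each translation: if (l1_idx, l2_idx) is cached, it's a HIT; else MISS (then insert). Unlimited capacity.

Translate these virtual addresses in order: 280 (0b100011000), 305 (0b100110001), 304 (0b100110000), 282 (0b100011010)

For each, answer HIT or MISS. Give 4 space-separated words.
Answer: MISS MISS HIT HIT

Derivation:
vaddr=280: (4,3) not in TLB -> MISS, insert
vaddr=305: (4,6) not in TLB -> MISS, insert
vaddr=304: (4,6) in TLB -> HIT
vaddr=282: (4,3) in TLB -> HIT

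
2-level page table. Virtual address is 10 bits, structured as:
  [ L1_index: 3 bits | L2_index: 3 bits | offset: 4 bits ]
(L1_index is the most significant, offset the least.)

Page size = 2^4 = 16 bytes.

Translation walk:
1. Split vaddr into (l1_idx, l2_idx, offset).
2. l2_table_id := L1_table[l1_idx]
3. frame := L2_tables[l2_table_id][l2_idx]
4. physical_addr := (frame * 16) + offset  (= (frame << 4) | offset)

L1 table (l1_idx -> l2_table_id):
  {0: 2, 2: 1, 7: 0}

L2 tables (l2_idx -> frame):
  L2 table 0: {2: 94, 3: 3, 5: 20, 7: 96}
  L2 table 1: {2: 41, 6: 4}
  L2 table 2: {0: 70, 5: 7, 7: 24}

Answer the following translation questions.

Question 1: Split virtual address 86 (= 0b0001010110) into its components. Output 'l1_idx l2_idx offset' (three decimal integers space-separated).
vaddr = 86 = 0b0001010110
  top 3 bits -> l1_idx = 0
  next 3 bits -> l2_idx = 5
  bottom 4 bits -> offset = 6

Answer: 0 5 6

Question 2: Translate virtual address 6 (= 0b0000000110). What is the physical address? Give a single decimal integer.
vaddr = 6 = 0b0000000110
Split: l1_idx=0, l2_idx=0, offset=6
L1[0] = 2
L2[2][0] = 70
paddr = 70 * 16 + 6 = 1126

Answer: 1126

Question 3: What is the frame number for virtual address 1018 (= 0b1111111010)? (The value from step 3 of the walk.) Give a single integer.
Answer: 96

Derivation:
vaddr = 1018: l1_idx=7, l2_idx=7
L1[7] = 0; L2[0][7] = 96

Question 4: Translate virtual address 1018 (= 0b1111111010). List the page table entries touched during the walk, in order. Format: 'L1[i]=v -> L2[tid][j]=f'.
Answer: L1[7]=0 -> L2[0][7]=96

Derivation:
vaddr = 1018 = 0b1111111010
Split: l1_idx=7, l2_idx=7, offset=10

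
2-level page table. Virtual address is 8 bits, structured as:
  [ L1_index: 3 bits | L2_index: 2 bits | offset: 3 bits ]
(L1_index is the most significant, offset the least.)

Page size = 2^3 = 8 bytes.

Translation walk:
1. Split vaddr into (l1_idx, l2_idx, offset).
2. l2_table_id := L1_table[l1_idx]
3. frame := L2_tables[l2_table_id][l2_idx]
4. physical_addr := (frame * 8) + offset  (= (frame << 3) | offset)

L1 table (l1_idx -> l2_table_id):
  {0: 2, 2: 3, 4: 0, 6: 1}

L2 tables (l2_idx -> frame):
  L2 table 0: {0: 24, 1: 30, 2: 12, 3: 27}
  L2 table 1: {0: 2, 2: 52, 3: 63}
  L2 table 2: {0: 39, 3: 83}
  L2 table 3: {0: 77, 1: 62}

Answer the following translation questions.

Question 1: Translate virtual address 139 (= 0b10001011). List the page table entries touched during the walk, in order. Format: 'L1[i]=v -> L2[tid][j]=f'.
vaddr = 139 = 0b10001011
Split: l1_idx=4, l2_idx=1, offset=3

Answer: L1[4]=0 -> L2[0][1]=30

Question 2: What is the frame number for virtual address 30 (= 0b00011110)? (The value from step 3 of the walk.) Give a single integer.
Answer: 83

Derivation:
vaddr = 30: l1_idx=0, l2_idx=3
L1[0] = 2; L2[2][3] = 83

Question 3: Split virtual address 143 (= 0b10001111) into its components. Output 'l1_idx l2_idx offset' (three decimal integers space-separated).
Answer: 4 1 7

Derivation:
vaddr = 143 = 0b10001111
  top 3 bits -> l1_idx = 4
  next 2 bits -> l2_idx = 1
  bottom 3 bits -> offset = 7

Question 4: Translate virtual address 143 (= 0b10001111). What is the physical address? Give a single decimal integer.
Answer: 247

Derivation:
vaddr = 143 = 0b10001111
Split: l1_idx=4, l2_idx=1, offset=7
L1[4] = 0
L2[0][1] = 30
paddr = 30 * 8 + 7 = 247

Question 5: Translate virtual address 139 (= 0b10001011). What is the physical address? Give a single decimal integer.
Answer: 243

Derivation:
vaddr = 139 = 0b10001011
Split: l1_idx=4, l2_idx=1, offset=3
L1[4] = 0
L2[0][1] = 30
paddr = 30 * 8 + 3 = 243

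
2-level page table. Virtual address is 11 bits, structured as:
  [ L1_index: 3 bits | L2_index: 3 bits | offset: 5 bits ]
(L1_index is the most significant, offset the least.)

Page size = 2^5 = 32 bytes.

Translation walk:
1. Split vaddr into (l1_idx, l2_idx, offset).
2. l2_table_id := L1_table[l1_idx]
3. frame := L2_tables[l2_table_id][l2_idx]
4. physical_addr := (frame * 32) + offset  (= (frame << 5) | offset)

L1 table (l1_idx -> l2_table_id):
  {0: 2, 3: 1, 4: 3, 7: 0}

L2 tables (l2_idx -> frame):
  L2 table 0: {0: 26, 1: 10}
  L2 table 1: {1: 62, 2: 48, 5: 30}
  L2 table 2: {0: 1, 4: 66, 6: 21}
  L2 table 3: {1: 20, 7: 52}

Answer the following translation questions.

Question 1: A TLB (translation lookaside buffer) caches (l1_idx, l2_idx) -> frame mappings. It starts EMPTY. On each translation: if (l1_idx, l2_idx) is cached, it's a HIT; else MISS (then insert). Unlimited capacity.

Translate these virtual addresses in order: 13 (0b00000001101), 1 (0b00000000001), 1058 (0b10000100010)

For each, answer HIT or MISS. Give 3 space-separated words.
vaddr=13: (0,0) not in TLB -> MISS, insert
vaddr=1: (0,0) in TLB -> HIT
vaddr=1058: (4,1) not in TLB -> MISS, insert

Answer: MISS HIT MISS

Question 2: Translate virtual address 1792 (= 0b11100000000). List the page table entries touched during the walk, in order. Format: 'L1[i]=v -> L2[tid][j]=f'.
Answer: L1[7]=0 -> L2[0][0]=26

Derivation:
vaddr = 1792 = 0b11100000000
Split: l1_idx=7, l2_idx=0, offset=0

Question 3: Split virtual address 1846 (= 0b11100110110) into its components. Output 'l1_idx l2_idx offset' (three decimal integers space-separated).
Answer: 7 1 22

Derivation:
vaddr = 1846 = 0b11100110110
  top 3 bits -> l1_idx = 7
  next 3 bits -> l2_idx = 1
  bottom 5 bits -> offset = 22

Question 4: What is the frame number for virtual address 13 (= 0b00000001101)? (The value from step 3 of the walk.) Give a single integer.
vaddr = 13: l1_idx=0, l2_idx=0
L1[0] = 2; L2[2][0] = 1

Answer: 1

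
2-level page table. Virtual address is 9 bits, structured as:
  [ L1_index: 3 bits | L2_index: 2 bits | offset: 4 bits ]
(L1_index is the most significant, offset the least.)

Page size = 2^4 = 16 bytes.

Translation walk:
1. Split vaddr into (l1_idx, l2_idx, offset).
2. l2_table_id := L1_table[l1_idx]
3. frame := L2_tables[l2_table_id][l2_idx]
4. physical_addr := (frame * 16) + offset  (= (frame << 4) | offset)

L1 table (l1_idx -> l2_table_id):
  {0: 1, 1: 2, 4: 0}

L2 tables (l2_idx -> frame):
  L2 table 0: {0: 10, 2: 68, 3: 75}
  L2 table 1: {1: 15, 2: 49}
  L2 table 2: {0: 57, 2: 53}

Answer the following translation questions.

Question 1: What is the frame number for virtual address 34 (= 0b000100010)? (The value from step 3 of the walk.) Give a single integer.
vaddr = 34: l1_idx=0, l2_idx=2
L1[0] = 1; L2[1][2] = 49

Answer: 49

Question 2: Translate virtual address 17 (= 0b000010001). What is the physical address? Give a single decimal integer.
vaddr = 17 = 0b000010001
Split: l1_idx=0, l2_idx=1, offset=1
L1[0] = 1
L2[1][1] = 15
paddr = 15 * 16 + 1 = 241

Answer: 241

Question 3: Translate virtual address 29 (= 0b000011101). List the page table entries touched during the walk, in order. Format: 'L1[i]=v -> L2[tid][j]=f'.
Answer: L1[0]=1 -> L2[1][1]=15

Derivation:
vaddr = 29 = 0b000011101
Split: l1_idx=0, l2_idx=1, offset=13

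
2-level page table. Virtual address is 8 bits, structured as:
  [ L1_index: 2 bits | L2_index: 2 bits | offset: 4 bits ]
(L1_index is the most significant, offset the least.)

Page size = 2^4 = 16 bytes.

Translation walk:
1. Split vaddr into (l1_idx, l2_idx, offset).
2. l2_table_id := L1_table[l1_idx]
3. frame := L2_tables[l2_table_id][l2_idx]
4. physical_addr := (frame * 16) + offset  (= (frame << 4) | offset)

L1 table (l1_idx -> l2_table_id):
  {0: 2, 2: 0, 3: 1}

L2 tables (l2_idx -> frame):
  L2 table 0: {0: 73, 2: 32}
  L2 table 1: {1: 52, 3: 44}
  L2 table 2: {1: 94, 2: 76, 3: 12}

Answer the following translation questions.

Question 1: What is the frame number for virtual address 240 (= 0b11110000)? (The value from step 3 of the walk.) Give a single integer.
vaddr = 240: l1_idx=3, l2_idx=3
L1[3] = 1; L2[1][3] = 44

Answer: 44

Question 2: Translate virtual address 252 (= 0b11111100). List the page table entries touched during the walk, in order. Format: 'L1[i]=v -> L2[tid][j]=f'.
vaddr = 252 = 0b11111100
Split: l1_idx=3, l2_idx=3, offset=12

Answer: L1[3]=1 -> L2[1][3]=44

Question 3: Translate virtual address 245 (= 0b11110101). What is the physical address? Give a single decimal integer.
Answer: 709

Derivation:
vaddr = 245 = 0b11110101
Split: l1_idx=3, l2_idx=3, offset=5
L1[3] = 1
L2[1][3] = 44
paddr = 44 * 16 + 5 = 709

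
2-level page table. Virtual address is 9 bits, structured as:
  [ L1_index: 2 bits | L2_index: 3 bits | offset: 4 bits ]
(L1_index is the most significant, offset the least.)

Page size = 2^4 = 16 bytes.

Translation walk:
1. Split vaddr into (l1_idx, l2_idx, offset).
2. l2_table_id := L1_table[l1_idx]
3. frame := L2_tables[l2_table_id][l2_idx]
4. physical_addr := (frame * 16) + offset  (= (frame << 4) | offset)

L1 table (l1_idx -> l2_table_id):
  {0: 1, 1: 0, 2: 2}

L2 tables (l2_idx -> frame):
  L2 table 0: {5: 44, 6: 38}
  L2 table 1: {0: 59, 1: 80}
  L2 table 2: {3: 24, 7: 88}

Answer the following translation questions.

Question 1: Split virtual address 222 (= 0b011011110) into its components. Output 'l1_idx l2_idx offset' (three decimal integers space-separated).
Answer: 1 5 14

Derivation:
vaddr = 222 = 0b011011110
  top 2 bits -> l1_idx = 1
  next 3 bits -> l2_idx = 5
  bottom 4 bits -> offset = 14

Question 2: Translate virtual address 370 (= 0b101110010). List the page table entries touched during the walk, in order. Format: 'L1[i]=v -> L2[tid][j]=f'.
Answer: L1[2]=2 -> L2[2][7]=88

Derivation:
vaddr = 370 = 0b101110010
Split: l1_idx=2, l2_idx=7, offset=2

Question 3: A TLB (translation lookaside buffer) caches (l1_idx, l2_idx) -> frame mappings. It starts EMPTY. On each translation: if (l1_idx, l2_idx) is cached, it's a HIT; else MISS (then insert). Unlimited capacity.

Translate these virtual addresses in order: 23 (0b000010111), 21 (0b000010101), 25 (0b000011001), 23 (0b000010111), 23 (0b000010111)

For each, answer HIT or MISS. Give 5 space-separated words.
vaddr=23: (0,1) not in TLB -> MISS, insert
vaddr=21: (0,1) in TLB -> HIT
vaddr=25: (0,1) in TLB -> HIT
vaddr=23: (0,1) in TLB -> HIT
vaddr=23: (0,1) in TLB -> HIT

Answer: MISS HIT HIT HIT HIT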